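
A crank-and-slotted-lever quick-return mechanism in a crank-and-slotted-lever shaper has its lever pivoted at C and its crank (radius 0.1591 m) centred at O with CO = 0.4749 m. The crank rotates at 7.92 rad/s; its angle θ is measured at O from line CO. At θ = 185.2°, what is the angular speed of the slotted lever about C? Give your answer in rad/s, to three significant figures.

ω = 7.92 rad/s
Crank pin A relative to C: A = (d + r cosθ, r sinθ); lever angle φ = atan2(r sinθ, d + r cosθ).
Differentiating tanφ: φ̇ = rω(d cosθ + r)/(d² + r² + 2dr cosθ).
d² + r² + 2dr cosθ = |CA|² = 0.100352 m²;  d cosθ + r = -0.31385 m.
|ω_lever| = |0.1591·7.92·-0.31385| / 0.100352 = 3.9408 rad/s.

3.94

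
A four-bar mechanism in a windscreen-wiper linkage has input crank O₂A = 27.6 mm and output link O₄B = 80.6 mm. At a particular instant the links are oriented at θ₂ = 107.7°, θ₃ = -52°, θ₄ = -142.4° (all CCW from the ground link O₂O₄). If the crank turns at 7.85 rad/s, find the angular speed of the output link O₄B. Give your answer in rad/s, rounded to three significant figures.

ω₂ = 7.85 rad/s
Differentiating the loop-closure r₂e^{iθ₂}+r₃e^{iθ₃}=r₁+r₄e^{iθ₄} gives r₂ω₂e^{iθ₂}+r₃ω₃e^{iθ₃}=r₄ω₄e^{iθ₄}.
Eliminating the other unknown: ω₄ = r₂ω₂ sin(θ₂−θ₃) / [r₄ sin(θ₄−θ₃)].
Numerator sine = +0.34694; denominator sine = -0.99998.
Result = 0.0276·7.85·(+0.34694) / (0.0806·(-0.99998)) = -0.93262 rad/s; magnitude 0.93262 rad/s.

0.933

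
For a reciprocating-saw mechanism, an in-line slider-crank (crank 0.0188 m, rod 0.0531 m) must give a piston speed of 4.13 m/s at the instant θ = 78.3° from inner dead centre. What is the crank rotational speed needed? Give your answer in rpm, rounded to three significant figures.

1990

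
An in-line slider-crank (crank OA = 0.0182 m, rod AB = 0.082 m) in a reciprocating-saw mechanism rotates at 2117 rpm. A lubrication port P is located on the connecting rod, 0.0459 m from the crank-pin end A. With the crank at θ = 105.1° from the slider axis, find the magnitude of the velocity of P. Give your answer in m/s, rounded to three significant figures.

ω = 221.7 rad/s.  Crank-pin speed |V_A| = rω = 4.0348 m/s, perpendicular to OA.
Rod angle: sinφ = −(r/L) sinθ ⇒ φ = -12.374°; ω_rod = −rω cosθ/√(L²−r²sin²θ) = +13.123 rad/s.
V_P = V_A + ω_rod × AP, with AP = 0.0459 m along the rod.
Components: V_Px = −rω sinθ − a·ω_rod·sinφ = -3.7664 m/s;  V_Py = rω cosθ + a·ω_rod·cosφ = -0.46273 m/s.
|V_P| = √(V_Px² + V_Py²) = 3.7947 m/s.

3.79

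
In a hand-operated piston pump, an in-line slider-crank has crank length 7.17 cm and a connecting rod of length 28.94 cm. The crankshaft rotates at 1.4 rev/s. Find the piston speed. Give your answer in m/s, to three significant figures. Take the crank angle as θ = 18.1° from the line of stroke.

0.242

ω = 2π·1.4 = 8.796 rad/s
For an in-line slider-crank, x = r cosθ + √(L² − r² sin²θ), so v = −rω sinθ·[1 + r cosθ/√(L² − r² sin²θ)].
With r = 0.0717 m, L = 0.2894 m, θ = 18.1°: √(L² − r² sin²θ) = 0.28854 m.
v = −0.0717·8.796·0.31068·[1 + 0.0717·0.95052/0.28854] = -0.24223 m/s.
|v| = 0.24223 m/s.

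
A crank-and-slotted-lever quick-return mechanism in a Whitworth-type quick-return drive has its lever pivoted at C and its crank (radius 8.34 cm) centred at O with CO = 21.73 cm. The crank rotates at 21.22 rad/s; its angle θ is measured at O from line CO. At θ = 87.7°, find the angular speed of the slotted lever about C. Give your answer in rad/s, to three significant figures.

ω = 21.22 rad/s
Crank pin A relative to C: A = (d + r cosθ, r sinθ); lever angle φ = atan2(r sinθ, d + r cosθ).
Differentiating tanφ: φ̇ = rω(d cosθ + r)/(d² + r² + 2dr cosθ).
d² + r² + 2dr cosθ = |CA|² = 0.0556295 m²;  d cosθ + r = +0.092121 m.
|ω_lever| = |0.0834·21.22·+0.092121| / 0.0556295 = 2.9306 rad/s.

2.93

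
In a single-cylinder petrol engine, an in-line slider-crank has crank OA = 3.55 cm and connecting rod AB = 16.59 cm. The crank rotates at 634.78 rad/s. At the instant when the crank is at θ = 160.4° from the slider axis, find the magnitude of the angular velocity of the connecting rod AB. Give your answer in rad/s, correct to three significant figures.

ω = 634.8 rad/s
The rod makes angle φ with the slider axis where L sinφ = r sinθ; differentiating, L cosφ·φ̇ = r ω cosθ.
L cosφ = √(L² − r² sin²θ) = 0.16547 m.
|ω_rod| = r ω |cosθ| / √(L² − r² sin²θ) = 0.0355·634.8·0.94206/0.16547 = 128.29 rad/s.

128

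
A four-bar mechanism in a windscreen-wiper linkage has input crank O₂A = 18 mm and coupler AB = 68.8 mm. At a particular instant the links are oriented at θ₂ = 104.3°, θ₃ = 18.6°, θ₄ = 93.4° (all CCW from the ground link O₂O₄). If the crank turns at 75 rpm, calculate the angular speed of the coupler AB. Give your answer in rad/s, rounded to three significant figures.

0.403

ω₂ = 7.854 rad/s (from 75 rpm).
Differentiating the loop-closure r₂e^{iθ₂}+r₃e^{iθ₃}=r₁+r₄e^{iθ₄} gives r₂ω₂e^{iθ₂}+r₃ω₃e^{iθ₃}=r₄ω₄e^{iθ₄}.
Eliminating the other unknown: ω₃ = r₂ω₂ sin(θ₄−θ₂) / [r₃ sin(θ₃−θ₄)].
Numerator sine = -0.18910; denominator sine = -0.96502.
Result = 0.018·7.854·(-0.18910) / (0.0688·(-0.96502)) = +0.40264 rad/s; magnitude 0.40264 rad/s.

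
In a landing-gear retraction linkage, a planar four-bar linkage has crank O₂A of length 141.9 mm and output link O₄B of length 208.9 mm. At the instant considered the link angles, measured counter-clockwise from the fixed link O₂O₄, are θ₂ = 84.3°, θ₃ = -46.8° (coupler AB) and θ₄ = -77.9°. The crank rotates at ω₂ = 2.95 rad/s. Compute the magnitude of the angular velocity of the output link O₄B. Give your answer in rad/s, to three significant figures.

2.92

ω₂ = 2.95 rad/s
Differentiating the loop-closure r₂e^{iθ₂}+r₃e^{iθ₃}=r₁+r₄e^{iθ₄} gives r₂ω₂e^{iθ₂}+r₃ω₃e^{iθ₃}=r₄ω₄e^{iθ₄}.
Eliminating the other unknown: ω₄ = r₂ω₂ sin(θ₂−θ₃) / [r₄ sin(θ₄−θ₃)].
Numerator sine = +0.75356; denominator sine = -0.51653.
Result = 0.1419·2.95·(+0.75356) / (0.2089·(-0.51653)) = -2.9234 rad/s; magnitude 2.9234 rad/s.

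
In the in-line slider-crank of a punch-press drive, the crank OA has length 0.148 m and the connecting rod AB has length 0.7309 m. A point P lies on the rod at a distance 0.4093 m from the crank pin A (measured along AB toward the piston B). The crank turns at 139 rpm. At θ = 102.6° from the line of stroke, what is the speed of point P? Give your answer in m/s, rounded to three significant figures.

2.06

ω = 14.56 rad/s.  Crank-pin speed |V_A| = rω = 2.1543 m/s, perpendicular to OA.
Rod angle: sinφ = −(r/L) sinθ ⇒ φ = -11.397°; ω_rod = −rω cosθ/√(L²−r²sin²θ) = +0.6559 rad/s.
V_P = V_A + ω_rod × AP, with AP = 0.4093 m along the rod.
Components: V_Px = −rω sinθ − a·ω_rod·sinφ = -2.0494 m/s;  V_Py = rω cosθ + a·ω_rod·cosφ = -0.20678 m/s.
|V_P| = √(V_Px² + V_Py²) = 2.0598 m/s.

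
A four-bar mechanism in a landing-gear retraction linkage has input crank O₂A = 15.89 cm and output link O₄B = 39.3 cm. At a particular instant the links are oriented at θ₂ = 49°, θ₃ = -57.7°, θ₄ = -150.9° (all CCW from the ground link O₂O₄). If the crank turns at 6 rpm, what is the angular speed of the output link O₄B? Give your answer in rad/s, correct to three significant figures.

ω₂ = 0.6283 rad/s (from 6 rpm).
Differentiating the loop-closure r₂e^{iθ₂}+r₃e^{iθ₃}=r₁+r₄e^{iθ₄} gives r₂ω₂e^{iθ₂}+r₃ω₃e^{iθ₃}=r₄ω₄e^{iθ₄}.
Eliminating the other unknown: ω₄ = r₂ω₂ sin(θ₂−θ₃) / [r₄ sin(θ₄−θ₃)].
Numerator sine = +0.95782; denominator sine = -0.99844.
Result = 0.1589·0.6283·(+0.95782) / (0.393·(-0.99844)) = -0.24371 rad/s; magnitude 0.24371 rad/s.

0.244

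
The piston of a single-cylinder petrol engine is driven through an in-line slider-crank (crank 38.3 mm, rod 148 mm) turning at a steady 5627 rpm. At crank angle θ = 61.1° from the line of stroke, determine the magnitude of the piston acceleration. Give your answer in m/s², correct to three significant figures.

4590

ω = 2π·5627/60 = 589.3 rad/s
x(θ) = r cosθ + √(L² − r² sin²θ); with ω constant, a = ω²·d²x/dθ².
d²x/dθ² = −r cosθ − r²(cos2θ)/√u − r⁴ sin²2θ/(4u^{3/2}),  u = L² − r² sin²θ = 0.0207797 m².
Substituting r = 0.0383 m, L = 0.148 m, θ = 61.1°: d²x/dθ² = -0.013216 m.
a = ω²·d²x/dθ² = (589.3)²·(-0.013216) = -4588.8 m/s²;  |a| = 4588.8 m/s².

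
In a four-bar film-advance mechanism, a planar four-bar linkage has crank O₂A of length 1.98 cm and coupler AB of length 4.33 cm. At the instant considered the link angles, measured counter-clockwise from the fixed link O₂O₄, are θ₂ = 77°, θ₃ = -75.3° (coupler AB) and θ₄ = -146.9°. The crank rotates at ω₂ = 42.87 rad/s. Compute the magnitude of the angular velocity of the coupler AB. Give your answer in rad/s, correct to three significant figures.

14.3

ω₂ = 42.87 rad/s
Differentiating the loop-closure r₂e^{iθ₂}+r₃e^{iθ₃}=r₁+r₄e^{iθ₄} gives r₂ω₂e^{iθ₂}+r₃ω₃e^{iθ₃}=r₄ω₄e^{iθ₄}.
Eliminating the other unknown: ω₃ = r₂ω₂ sin(θ₄−θ₂) / [r₃ sin(θ₃−θ₄)].
Numerator sine = +0.69340; denominator sine = +0.94888.
Result = 0.0198·42.87·(+0.69340) / (0.0433·(+0.94888)) = +14.325 rad/s; magnitude 14.325 rad/s.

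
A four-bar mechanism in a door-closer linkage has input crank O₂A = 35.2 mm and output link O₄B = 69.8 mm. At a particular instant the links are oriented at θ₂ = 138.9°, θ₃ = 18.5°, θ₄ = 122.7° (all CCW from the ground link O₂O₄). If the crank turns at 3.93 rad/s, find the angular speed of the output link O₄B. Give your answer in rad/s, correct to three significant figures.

1.76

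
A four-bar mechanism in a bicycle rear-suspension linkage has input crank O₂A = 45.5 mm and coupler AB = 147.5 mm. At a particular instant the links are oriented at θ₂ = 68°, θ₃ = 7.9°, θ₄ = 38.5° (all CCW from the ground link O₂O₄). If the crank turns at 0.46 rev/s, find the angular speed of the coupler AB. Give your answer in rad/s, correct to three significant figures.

0.862

ω₂ = 2.89 rad/s (from 0.46 rev/s).
Differentiating the loop-closure r₂e^{iθ₂}+r₃e^{iθ₃}=r₁+r₄e^{iθ₄} gives r₂ω₂e^{iθ₂}+r₃ω₃e^{iθ₃}=r₄ω₄e^{iθ₄}.
Eliminating the other unknown: ω₃ = r₂ω₂ sin(θ₄−θ₂) / [r₃ sin(θ₃−θ₄)].
Numerator sine = -0.49242; denominator sine = -0.50904.
Result = 0.0455·2.89·(-0.49242) / (0.1475·(-0.50904)) = +0.86247 rad/s; magnitude 0.86247 rad/s.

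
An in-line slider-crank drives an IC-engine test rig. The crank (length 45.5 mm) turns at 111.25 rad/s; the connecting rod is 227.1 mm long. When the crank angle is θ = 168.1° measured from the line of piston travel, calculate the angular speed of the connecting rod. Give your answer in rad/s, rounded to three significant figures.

ω = 111.2 rad/s
The rod makes angle φ with the slider axis where L sinφ = r sinθ; differentiating, L cosφ·φ̇ = r ω cosθ.
L cosφ = √(L² − r² sin²θ) = 0.22691 m.
|ω_rod| = r ω |cosθ| / √(L² − r² sin²θ) = 0.0455·111.2·0.97851/0.22691 = 21.829 rad/s.

21.8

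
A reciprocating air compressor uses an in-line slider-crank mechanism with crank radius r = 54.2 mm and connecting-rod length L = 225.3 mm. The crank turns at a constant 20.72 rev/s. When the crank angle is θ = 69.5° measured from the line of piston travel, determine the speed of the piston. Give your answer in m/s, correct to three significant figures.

ω = 2π·20.7 = 130.2 rad/s
For an in-line slider-crank, x = r cosθ + √(L² − r² sin²θ), so v = −rω sinθ·[1 + r cosθ/√(L² − r² sin²θ)].
With r = 0.0542 m, L = 0.2253 m, θ = 69.5°: √(L² − r² sin²θ) = 0.21951 m.
v = −0.0542·130.2·0.93667·[1 + 0.0542·0.35021/0.21951] = -7.1808 m/s.
|v| = 7.1808 m/s.

7.18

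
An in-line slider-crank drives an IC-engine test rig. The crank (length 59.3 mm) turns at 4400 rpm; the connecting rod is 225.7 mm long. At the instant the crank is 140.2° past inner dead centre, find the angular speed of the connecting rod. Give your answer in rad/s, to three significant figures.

ω = 460.8 rad/s (converted from 4400 rpm).
The rod makes angle φ with the slider axis where L sinφ = r sinθ; differentiating, L cosφ·φ̇ = r ω cosθ.
L cosφ = √(L² − r² sin²θ) = 0.22249 m.
|ω_rod| = r ω |cosθ| / √(L² − r² sin²θ) = 0.0593·460.8·0.76828/0.22249 = 94.353 rad/s.

94.4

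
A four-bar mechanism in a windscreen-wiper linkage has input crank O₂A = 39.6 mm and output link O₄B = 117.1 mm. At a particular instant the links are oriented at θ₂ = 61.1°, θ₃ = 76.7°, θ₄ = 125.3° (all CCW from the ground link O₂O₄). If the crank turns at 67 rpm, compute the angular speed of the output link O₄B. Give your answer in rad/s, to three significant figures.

ω₂ = 7.016 rad/s (from 67 rpm).
Differentiating the loop-closure r₂e^{iθ₂}+r₃e^{iθ₃}=r₁+r₄e^{iθ₄} gives r₂ω₂e^{iθ₂}+r₃ω₃e^{iθ₃}=r₄ω₄e^{iθ₄}.
Eliminating the other unknown: ω₄ = r₂ω₂ sin(θ₂−θ₃) / [r₄ sin(θ₄−θ₃)].
Numerator sine = -0.26892; denominator sine = +0.75011.
Result = 0.0396·7.016·(-0.26892) / (0.1171·(+0.75011)) = -0.85063 rad/s; magnitude 0.85063 rad/s.

0.851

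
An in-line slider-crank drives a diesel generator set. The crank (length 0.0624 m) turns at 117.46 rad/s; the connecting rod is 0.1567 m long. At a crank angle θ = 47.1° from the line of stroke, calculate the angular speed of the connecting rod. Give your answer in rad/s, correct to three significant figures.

33.3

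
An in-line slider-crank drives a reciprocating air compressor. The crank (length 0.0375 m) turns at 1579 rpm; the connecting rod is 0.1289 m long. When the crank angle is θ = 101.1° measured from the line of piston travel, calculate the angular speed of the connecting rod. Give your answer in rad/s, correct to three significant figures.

9.66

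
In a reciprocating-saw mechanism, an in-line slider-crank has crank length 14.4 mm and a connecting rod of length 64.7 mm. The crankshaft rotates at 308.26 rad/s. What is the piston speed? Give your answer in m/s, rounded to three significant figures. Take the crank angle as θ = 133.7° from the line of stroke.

ω = 308.3 rad/s
For an in-line slider-crank, x = r cosθ + √(L² − r² sin²θ), so v = −rω sinθ·[1 + r cosθ/√(L² − r² sin²θ)].
With r = 0.0144 m, L = 0.0647 m, θ = 133.7°: √(L² − r² sin²θ) = 0.063857 m.
v = −0.0144·308.3·0.72297·[1 + 0.0144·-0.69088/0.063857] = -2.7092 m/s.
|v| = 2.7092 m/s.

2.71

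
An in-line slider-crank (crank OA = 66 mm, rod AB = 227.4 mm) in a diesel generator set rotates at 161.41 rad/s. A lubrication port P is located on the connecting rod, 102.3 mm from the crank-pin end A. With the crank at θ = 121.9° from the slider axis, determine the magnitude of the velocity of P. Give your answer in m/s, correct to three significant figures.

8.95

ω = 161.4 rad/s.  Crank-pin speed |V_A| = rω = 10.653 m/s, perpendicular to OA.
Rod angle: sinφ = −(r/L) sinθ ⇒ φ = -14.265°; ω_rod = −rω cosθ/√(L²−r²sin²θ) = +25.543 rad/s.
V_P = V_A + ω_rod × AP, with AP = 0.1023 m along the rod.
Components: V_Px = −rω sinθ − a·ω_rod·sinφ = -8.4003 m/s;  V_Py = rω cosθ + a·ω_rod·cosφ = -3.097 m/s.
|V_P| = √(V_Px² + V_Py²) = 8.953 m/s.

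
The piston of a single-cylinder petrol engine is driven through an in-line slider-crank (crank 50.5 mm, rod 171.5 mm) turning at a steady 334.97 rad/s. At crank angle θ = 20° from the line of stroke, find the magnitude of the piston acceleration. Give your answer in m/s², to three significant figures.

ω = 335 rad/s
x(θ) = r cosθ + √(L² − r² sin²θ); with ω constant, a = ω²·d²x/dθ².
d²x/dθ² = −r cosθ − r²(cos2θ)/√u − r⁴ sin²2θ/(4u^{3/2}),  u = L² − r² sin²θ = 0.0291139 m².
Substituting r = 0.0505 m, L = 0.1715 m, θ = 20°: d²x/dθ² = -0.059039 m.
a = ω²·d²x/dθ² = (335)²·(-0.059039) = -6624.5 m/s²;  |a| = 6624.5 m/s².

6620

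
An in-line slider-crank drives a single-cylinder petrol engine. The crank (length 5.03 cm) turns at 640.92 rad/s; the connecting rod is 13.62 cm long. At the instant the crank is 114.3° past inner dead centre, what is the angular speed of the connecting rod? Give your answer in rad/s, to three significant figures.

103

ω = 640.9 rad/s
The rod makes angle φ with the slider axis where L sinφ = r sinθ; differentiating, L cosφ·φ̇ = r ω cosθ.
L cosφ = √(L² − r² sin²θ) = 0.12825 m.
|ω_rod| = r ω |cosθ| / √(L² − r² sin²θ) = 0.0503·640.9·0.41151/0.12825 = 103.44 rad/s.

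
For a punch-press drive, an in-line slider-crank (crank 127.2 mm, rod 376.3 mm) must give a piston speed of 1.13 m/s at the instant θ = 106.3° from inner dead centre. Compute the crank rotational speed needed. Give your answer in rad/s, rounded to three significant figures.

For an in-line slider-crank, |v_piston| = rω|sinθ|·[1 + r cosθ/√(L² − r² sin²θ)].
With r = 0.1272 m, L = 0.3763 m, θ = 106.3°: the bracketed kinematic factor |dx/dθ| = 0.10984 m.
ω = v/|dx/dθ| = 1.13/0.10984 = 10.288 rad/s.

10.3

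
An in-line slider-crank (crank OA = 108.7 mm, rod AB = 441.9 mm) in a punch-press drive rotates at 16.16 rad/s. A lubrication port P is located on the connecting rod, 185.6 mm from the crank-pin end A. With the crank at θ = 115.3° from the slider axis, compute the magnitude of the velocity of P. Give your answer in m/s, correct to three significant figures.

ω = 16.16 rad/s.  Crank-pin speed |V_A| = rω = 1.7566 m/s, perpendicular to OA.
Rod angle: sinφ = −(r/L) sinθ ⇒ φ = -12.849°; ω_rod = −rω cosθ/√(L²−r²sin²θ) = +1.7424 rad/s.
V_P = V_A + ω_rod × AP, with AP = 0.1856 m along the rod.
Components: V_Px = −rω sinθ − a·ω_rod·sinφ = -1.5162 m/s;  V_Py = rω cosθ + a·ω_rod·cosφ = -0.4354 m/s.
|V_P| = √(V_Px² + V_Py²) = 1.5775 m/s.

1.58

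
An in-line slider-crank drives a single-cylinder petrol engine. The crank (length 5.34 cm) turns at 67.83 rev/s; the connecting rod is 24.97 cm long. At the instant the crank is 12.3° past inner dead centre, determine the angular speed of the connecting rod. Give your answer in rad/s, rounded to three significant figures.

89.1

ω = 426.2 rad/s (converted from 67.83 rev/s).
The rod makes angle φ with the slider axis where L sinφ = r sinθ; differentiating, L cosφ·φ̇ = r ω cosθ.
L cosφ = √(L² − r² sin²θ) = 0.24944 m.
|ω_rod| = r ω |cosθ| / √(L² − r² sin²θ) = 0.0534·426.2·0.97705/0.24944 = 89.144 rad/s.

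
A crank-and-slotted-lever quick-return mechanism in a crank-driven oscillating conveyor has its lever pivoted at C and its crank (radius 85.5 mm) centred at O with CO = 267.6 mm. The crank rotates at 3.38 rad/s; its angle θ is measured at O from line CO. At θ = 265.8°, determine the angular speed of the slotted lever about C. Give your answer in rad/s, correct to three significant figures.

0.252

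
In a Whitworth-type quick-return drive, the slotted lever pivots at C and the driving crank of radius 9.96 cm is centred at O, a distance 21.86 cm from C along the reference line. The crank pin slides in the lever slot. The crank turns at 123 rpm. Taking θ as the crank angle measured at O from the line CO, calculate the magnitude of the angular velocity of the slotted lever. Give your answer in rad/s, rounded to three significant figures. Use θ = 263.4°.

ω = 12.88 rad/s (from 123 rpm).
Crank pin A relative to C: A = (d + r cosθ, r sinθ); lever angle φ = atan2(r sinθ, d + r cosθ).
Differentiating tanφ: φ̇ = rω(d cosθ + r)/(d² + r² + 2dr cosθ).
d² + r² + 2dr cosθ = |CA|² = 0.0527012 m²;  d cosθ + r = +0.074475 m.
|ω_lever| = |0.0996·12.88·+0.074475| / 0.0527012 = 1.8129 rad/s.

1.81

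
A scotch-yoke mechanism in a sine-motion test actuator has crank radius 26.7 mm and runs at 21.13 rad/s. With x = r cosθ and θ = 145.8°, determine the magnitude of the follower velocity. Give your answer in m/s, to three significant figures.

ω = 21.13 rad/s
x = r cosθ ⇒ ẋ = −rω sinθ.
|v| = rω|sinθ| = 0.0267·21.13·|sin 145.8°| = 0.31711 m/s.

0.317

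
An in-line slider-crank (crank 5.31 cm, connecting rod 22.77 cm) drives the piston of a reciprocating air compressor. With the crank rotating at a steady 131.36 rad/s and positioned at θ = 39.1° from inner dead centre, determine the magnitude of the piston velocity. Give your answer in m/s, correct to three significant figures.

ω = 131.4 rad/s
For an in-line slider-crank, x = r cosθ + √(L² − r² sin²θ), so v = −rω sinθ·[1 + r cosθ/√(L² − r² sin²θ)].
With r = 0.0531 m, L = 0.2277 m, θ = 39.1°: √(L² − r² sin²θ) = 0.22522 m.
v = −0.0531·131.4·0.63068·[1 + 0.0531·0.77605/0.22522] = -5.204 m/s.
|v| = 5.204 m/s.

5.20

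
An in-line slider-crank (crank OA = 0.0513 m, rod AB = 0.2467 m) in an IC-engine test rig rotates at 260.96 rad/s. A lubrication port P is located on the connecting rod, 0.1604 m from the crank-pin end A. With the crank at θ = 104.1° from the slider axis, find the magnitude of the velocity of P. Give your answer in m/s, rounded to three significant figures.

12.6

ω = 261 rad/s.  Crank-pin speed |V_A| = rω = 13.387 m/s, perpendicular to OA.
Rod angle: sinφ = −(r/L) sinθ ⇒ φ = -11.635°; ω_rod = −rω cosθ/√(L²−r²sin²θ) = +13.497 rad/s.
V_P = V_A + ω_rod × AP, with AP = 0.1604 m along the rod.
Components: V_Px = −rω sinθ − a·ω_rod·sinφ = -12.547 m/s;  V_Py = rω cosθ + a·ω_rod·cosφ = -1.1409 m/s.
|V_P| = √(V_Px² + V_Py²) = 12.599 m/s.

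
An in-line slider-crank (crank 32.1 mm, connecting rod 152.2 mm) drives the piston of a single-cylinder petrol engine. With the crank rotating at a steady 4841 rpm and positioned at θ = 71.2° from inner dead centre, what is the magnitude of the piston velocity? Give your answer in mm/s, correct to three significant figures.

ω = 2π·4841/60 = 506.9 rad/s
For an in-line slider-crank, x = r cosθ + √(L² − r² sin²θ), so v = −rω sinθ·[1 + r cosθ/√(L² − r² sin²θ)].
With r = 0.0321 m, L = 0.1522 m, θ = 71.2°: √(L² − r² sin²θ) = 0.14914 m.
v = −0.0321·506.9·0.94665·[1 + 0.0321·0.32227/0.14914] = -16.473 m/s.
|v| = 16.473 m/s = 16473 mm/s.

16500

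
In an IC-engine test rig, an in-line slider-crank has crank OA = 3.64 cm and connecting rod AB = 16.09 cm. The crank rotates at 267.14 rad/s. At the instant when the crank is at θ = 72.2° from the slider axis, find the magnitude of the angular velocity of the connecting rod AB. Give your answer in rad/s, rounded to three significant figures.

18.9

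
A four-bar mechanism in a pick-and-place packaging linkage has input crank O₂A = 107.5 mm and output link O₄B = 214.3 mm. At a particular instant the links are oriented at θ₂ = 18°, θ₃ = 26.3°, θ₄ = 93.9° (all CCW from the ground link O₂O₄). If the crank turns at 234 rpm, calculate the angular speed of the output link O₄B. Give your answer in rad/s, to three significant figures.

1.92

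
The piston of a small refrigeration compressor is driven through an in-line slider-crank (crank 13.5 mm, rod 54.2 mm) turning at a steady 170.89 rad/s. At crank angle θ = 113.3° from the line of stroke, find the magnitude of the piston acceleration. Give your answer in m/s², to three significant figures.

ω = 170.9 rad/s
x(θ) = r cosθ + √(L² − r² sin²θ); with ω constant, a = ω²·d²x/dθ².
d²x/dθ² = −r cosθ − r²(cos2θ)/√u − r⁴ sin²2θ/(4u^{3/2}),  u = L² − r² sin²θ = 0.0027839 m².
Substituting r = 0.0135 m, L = 0.0542 m, θ = 113.3°: d²x/dθ² = +0.0076833 m.
a = ω²·d²x/dθ² = (170.9)²·(+0.0076833) = +224.38 m/s²;  |a| = 224.38 m/s².

224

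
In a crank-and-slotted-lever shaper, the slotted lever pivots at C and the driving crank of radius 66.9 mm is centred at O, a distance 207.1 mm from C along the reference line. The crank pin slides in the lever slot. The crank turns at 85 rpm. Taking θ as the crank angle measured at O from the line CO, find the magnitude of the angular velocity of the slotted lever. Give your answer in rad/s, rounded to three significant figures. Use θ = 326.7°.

ω = 8.901 rad/s (from 85 rpm).
Crank pin A relative to C: A = (d + r cosθ, r sinθ); lever angle φ = atan2(r sinθ, d + r cosθ).
Differentiating tanφ: φ̇ = rω(d cosθ + r)/(d² + r² + 2dr cosθ).
d² + r² + 2dr cosθ = |CA|² = 0.0705262 m²;  d cosθ + r = +0.24 m.
|ω_lever| = |0.0669·8.901·+0.24| / 0.0705262 = 2.0264 rad/s.

2.03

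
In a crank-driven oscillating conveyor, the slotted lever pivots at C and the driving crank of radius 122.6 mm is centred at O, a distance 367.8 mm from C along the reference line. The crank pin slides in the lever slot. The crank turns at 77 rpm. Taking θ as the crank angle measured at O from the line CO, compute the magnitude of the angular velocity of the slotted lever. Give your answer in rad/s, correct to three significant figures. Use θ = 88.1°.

ω = 8.063 rad/s (from 77 rpm).
Crank pin A relative to C: A = (d + r cosθ, r sinθ); lever angle φ = atan2(r sinθ, d + r cosθ).
Differentiating tanφ: φ̇ = rω(d cosθ + r)/(d² + r² + 2dr cosθ).
d² + r² + 2dr cosθ = |CA|² = 0.153298 m²;  d cosθ + r = +0.13479 m.
|ω_lever| = |0.1226·8.063·+0.13479| / 0.153298 = 0.86925 rad/s.

0.869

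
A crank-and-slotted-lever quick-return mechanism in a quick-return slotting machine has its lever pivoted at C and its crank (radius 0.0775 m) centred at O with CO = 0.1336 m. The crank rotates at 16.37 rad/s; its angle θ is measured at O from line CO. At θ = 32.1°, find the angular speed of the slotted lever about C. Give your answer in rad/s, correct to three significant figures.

5.84

ω = 16.37 rad/s
Crank pin A relative to C: A = (d + r cosθ, r sinθ); lever angle φ = atan2(r sinθ, d + r cosθ).
Differentiating tanφ: φ̇ = rω(d cosθ + r)/(d² + r² + 2dr cosθ).
d² + r² + 2dr cosθ = |CA|² = 0.0413974 m²;  d cosθ + r = +0.19068 m.
|ω_lever| = |0.0775·16.37·+0.19068| / 0.0413974 = 5.8435 rad/s.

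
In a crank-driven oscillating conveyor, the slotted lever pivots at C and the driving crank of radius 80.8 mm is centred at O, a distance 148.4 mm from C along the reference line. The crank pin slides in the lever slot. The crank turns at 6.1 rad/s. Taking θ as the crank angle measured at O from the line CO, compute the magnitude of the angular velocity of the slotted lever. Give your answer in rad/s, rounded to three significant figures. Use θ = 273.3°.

1.47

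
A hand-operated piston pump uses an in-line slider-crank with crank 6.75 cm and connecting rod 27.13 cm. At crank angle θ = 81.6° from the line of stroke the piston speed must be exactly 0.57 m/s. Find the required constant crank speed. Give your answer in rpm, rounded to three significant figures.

78.6

For an in-line slider-crank, |v_piston| = rω|sinθ|·[1 + r cosθ/√(L² − r² sin²θ)].
With r = 0.0675 m, L = 0.2713 m, θ = 81.6°: the bracketed kinematic factor |dx/dθ| = 0.06928 m.
ω = v/|dx/dθ| = 0.57/0.06928 = 8.2275 rad/s.
N = 60ω/(2π) = 78.567 rpm.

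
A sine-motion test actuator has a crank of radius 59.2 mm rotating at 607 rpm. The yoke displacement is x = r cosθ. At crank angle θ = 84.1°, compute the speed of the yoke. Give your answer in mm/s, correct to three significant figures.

3740

ω = 63.56 rad/s (from 607 rpm).
x = r cosθ ⇒ ẋ = −rω sinθ.
|v| = rω|sinθ| = 0.0592·63.56·|sin 84.1°| = 3.7431 m/s = 3743.1 mm/s.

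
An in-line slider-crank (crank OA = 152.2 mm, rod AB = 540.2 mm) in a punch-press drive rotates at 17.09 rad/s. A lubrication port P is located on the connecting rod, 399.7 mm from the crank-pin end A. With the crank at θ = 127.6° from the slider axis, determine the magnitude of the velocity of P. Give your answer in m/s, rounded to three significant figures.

1.84

ω = 17.09 rad/s.  Crank-pin speed |V_A| = rω = 2.6011 m/s, perpendicular to OA.
Rod angle: sinφ = −(r/L) sinθ ⇒ φ = -12.899°; ω_rod = −rω cosθ/√(L²−r²sin²θ) = +3.0139 rad/s.
V_P = V_A + ω_rod × AP, with AP = 0.3997 m along the rod.
Components: V_Px = −rω sinθ − a·ω_rod·sinφ = -1.7919 m/s;  V_Py = rω cosθ + a·ω_rod·cosφ = -0.41277 m/s.
|V_P| = √(V_Px² + V_Py²) = 1.8388 m/s.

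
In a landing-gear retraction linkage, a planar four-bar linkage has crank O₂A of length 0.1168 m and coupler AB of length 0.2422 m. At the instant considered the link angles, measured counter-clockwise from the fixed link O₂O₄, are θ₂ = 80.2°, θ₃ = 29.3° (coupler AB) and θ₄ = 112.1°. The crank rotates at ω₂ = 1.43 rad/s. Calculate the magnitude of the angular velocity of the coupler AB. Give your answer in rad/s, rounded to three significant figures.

0.367

ω₂ = 1.43 rad/s
Differentiating the loop-closure r₂e^{iθ₂}+r₃e^{iθ₃}=r₁+r₄e^{iθ₄} gives r₂ω₂e^{iθ₂}+r₃ω₃e^{iθ₃}=r₄ω₄e^{iθ₄}.
Eliminating the other unknown: ω₃ = r₂ω₂ sin(θ₄−θ₂) / [r₃ sin(θ₃−θ₄)].
Numerator sine = +0.52844; denominator sine = -0.99211.
Result = 0.1168·1.43·(+0.52844) / (0.2422·(-0.99211)) = -0.36731 rad/s; magnitude 0.36731 rad/s.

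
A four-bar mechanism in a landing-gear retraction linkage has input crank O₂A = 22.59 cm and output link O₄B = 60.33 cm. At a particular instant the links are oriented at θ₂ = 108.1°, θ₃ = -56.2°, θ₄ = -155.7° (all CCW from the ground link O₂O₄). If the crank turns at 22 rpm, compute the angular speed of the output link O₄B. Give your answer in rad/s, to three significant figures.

ω₂ = 2.304 rad/s (from 22 rpm).
Differentiating the loop-closure r₂e^{iθ₂}+r₃e^{iθ₃}=r₁+r₄e^{iθ₄} gives r₂ω₂e^{iθ₂}+r₃ω₃e^{iθ₃}=r₄ω₄e^{iθ₄}.
Eliminating the other unknown: ω₄ = r₂ω₂ sin(θ₂−θ₃) / [r₄ sin(θ₄−θ₃)].
Numerator sine = +0.27060; denominator sine = -0.98629.
Result = 0.2259·2.304·(+0.27060) / (0.6033·(-0.98629)) = -0.23668 rad/s; magnitude 0.23668 rad/s.

0.237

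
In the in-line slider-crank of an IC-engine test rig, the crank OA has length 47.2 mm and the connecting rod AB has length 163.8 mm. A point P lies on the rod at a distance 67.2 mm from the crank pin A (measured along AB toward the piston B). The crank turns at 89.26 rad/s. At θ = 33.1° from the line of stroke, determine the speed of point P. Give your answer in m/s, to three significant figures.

3.28

ω = 89.26 rad/s.  Crank-pin speed |V_A| = rω = 4.2131 m/s, perpendicular to OA.
Rod angle: sinφ = −(r/L) sinθ ⇒ φ = -9.054°; ω_rod = −rω cosθ/√(L²−r²sin²θ) = -21.819 rad/s.
V_P = V_A + ω_rod × AP, with AP = 0.0672 m along the rod.
Components: V_Px = −rω sinθ − a·ω_rod·sinφ = -2.5315 m/s;  V_Py = rω cosθ + a·ω_rod·cosφ = +2.0814 m/s.
|V_P| = √(V_Px² + V_Py²) = 3.2773 m/s.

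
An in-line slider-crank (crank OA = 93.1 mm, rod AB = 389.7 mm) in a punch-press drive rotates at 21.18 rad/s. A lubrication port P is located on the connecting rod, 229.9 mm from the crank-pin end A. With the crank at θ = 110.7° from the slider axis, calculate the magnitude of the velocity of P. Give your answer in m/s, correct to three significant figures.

1.77

ω = 21.18 rad/s.  Crank-pin speed |V_A| = rω = 1.9719 m/s, perpendicular to OA.
Rod angle: sinφ = −(r/L) sinθ ⇒ φ = -12.913°; ω_rod = −rω cosθ/√(L²−r²sin²θ) = +1.835 rad/s.
V_P = V_A + ω_rod × AP, with AP = 0.2299 m along the rod.
Components: V_Px = −rω sinθ − a·ω_rod·sinφ = -1.7503 m/s;  V_Py = rω cosθ + a·ω_rod·cosφ = -0.28581 m/s.
|V_P| = √(V_Px² + V_Py²) = 1.7735 m/s.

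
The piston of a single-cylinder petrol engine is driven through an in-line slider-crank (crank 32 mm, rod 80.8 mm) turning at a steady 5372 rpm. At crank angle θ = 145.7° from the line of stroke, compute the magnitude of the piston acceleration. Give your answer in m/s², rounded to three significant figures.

6720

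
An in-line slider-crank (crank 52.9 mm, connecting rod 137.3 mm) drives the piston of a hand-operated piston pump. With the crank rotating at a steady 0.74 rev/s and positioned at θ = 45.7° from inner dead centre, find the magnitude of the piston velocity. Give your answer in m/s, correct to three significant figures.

0.225

ω = 2π·0.74 = 4.65 rad/s
For an in-line slider-crank, x = r cosθ + √(L² − r² sin²θ), so v = −rω sinθ·[1 + r cosθ/√(L² − r² sin²θ)].
With r = 0.0529 m, L = 0.1373 m, θ = 45.7°: √(L² − r² sin²θ) = 0.13198 m.
v = −0.0529·4.65·0.71569·[1 + 0.0529·0.69842/0.13198] = -0.22531 m/s.
|v| = 0.22531 m/s.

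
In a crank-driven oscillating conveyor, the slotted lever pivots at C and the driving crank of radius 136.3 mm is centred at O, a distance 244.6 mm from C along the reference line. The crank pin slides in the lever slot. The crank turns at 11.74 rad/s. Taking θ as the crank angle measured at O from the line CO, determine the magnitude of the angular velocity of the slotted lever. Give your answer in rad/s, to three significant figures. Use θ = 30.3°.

4.09

ω = 11.74 rad/s
Crank pin A relative to C: A = (d + r cosθ, r sinθ); lever angle φ = atan2(r sinθ, d + r cosθ).
Differentiating tanφ: φ̇ = rω(d cosθ + r)/(d² + r² + 2dr cosθ).
d² + r² + 2dr cosθ = |CA|² = 0.135976 m²;  d cosθ + r = +0.34749 m.
|ω_lever| = |0.1363·11.74·+0.34749| / 0.135976 = 4.0892 rad/s.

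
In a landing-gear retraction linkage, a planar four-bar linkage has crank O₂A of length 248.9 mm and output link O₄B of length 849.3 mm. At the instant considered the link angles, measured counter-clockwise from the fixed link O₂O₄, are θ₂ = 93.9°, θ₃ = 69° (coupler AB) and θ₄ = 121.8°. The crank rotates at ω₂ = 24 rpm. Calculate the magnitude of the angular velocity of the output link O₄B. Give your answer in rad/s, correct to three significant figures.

0.389

ω₂ = 2.513 rad/s (from 24 rpm).
Differentiating the loop-closure r₂e^{iθ₂}+r₃e^{iθ₃}=r₁+r₄e^{iθ₄} gives r₂ω₂e^{iθ₂}+r₃ω₃e^{iθ₃}=r₄ω₄e^{iθ₄}.
Eliminating the other unknown: ω₄ = r₂ω₂ sin(θ₂−θ₃) / [r₄ sin(θ₄−θ₃)].
Numerator sine = +0.42104; denominator sine = +0.79653.
Result = 0.2489·2.513·(+0.42104) / (0.8493·(+0.79653)) = +0.38933 rad/s; magnitude 0.38933 rad/s.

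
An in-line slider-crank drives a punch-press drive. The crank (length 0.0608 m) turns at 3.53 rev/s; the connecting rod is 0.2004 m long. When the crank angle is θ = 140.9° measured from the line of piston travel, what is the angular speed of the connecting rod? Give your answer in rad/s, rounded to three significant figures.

ω = 22.18 rad/s (converted from 3.53 rev/s).
The rod makes angle φ with the slider axis where L sinφ = r sinθ; differentiating, L cosφ·φ̇ = r ω cosθ.
L cosφ = √(L² − r² sin²θ) = 0.1967 m.
|ω_rod| = r ω |cosθ| / √(L² − r² sin²θ) = 0.0608·22.18·0.77605/0.1967 = 5.3204 rad/s.

5.32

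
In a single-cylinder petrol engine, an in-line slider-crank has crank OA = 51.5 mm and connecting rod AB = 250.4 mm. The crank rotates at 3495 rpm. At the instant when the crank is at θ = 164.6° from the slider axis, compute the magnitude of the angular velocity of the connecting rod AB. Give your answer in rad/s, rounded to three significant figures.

72.7

ω = 366 rad/s (converted from 3495 rpm).
The rod makes angle φ with the slider axis where L sinφ = r sinθ; differentiating, L cosφ·φ̇ = r ω cosθ.
L cosφ = √(L² − r² sin²θ) = 0.25003 m.
|ω_rod| = r ω |cosθ| / √(L² − r² sin²θ) = 0.0515·366·0.96410/0.25003 = 72.68 rad/s.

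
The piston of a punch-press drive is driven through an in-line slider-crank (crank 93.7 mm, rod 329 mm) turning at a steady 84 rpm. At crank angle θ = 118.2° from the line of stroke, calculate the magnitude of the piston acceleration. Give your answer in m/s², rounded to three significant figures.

ω = 2π·84/60 = 8.796 rad/s
x(θ) = r cosθ + √(L² − r² sin²θ); with ω constant, a = ω²·d²x/dθ².
d²x/dθ² = −r cosθ − r²(cos2θ)/√u − r⁴ sin²2θ/(4u^{3/2}),  u = L² − r² sin²θ = 0.101422 m².
Substituting r = 0.0937 m, L = 0.329 m, θ = 118.2°: d²x/dθ² = +0.05912 m.
a = ω²·d²x/dθ² = (8.796)²·(+0.05912) = +4.5746 m/s²;  |a| = 4.5746 m/s².

4.57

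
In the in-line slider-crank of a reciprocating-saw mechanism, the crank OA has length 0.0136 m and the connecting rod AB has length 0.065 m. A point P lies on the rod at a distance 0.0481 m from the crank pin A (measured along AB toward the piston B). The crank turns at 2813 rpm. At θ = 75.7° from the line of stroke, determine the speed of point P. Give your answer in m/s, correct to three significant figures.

ω = 294.6 rad/s.  Crank-pin speed |V_A| = rω = 4.0062 m/s, perpendicular to OA.
Rod angle: sinφ = −(r/L) sinθ ⇒ φ = -11.698°; ω_rod = −rω cosθ/√(L²−r²sin²θ) = -15.547 rad/s.
V_P = V_A + ω_rod × AP, with AP = 0.0481 m along the rod.
Components: V_Px = −rω sinθ − a·ω_rod·sinφ = -4.0337 m/s;  V_Py = rω cosθ + a·ω_rod·cosφ = +0.25728 m/s.
|V_P| = √(V_Px² + V_Py²) = 4.0419 m/s.

4.04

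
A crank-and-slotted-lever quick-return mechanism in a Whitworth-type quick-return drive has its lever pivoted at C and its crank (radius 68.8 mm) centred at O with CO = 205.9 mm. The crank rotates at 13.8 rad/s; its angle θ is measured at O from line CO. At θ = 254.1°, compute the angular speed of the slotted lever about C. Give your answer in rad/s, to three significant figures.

0.299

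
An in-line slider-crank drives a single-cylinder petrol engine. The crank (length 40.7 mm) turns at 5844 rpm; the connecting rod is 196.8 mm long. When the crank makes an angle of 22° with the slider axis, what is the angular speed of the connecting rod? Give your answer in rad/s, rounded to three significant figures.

118

ω = 612 rad/s (converted from 5844 rpm).
The rod makes angle φ with the slider axis where L sinφ = r sinθ; differentiating, L cosφ·φ̇ = r ω cosθ.
L cosφ = √(L² − r² sin²θ) = 0.19621 m.
|ω_rod| = r ω |cosθ| / √(L² − r² sin²θ) = 0.0407·612·0.92718/0.19621 = 117.7 rad/s.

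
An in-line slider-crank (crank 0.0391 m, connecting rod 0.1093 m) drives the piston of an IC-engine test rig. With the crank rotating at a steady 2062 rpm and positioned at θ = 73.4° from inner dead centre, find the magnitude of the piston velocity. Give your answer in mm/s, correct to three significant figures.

8970

ω = 2π·2062/60 = 215.9 rad/s
For an in-line slider-crank, x = r cosθ + √(L² − r² sin²θ), so v = −rω sinθ·[1 + r cosθ/√(L² − r² sin²θ)].
With r = 0.0391 m, L = 0.1093 m, θ = 73.4°: √(L² − r² sin²θ) = 0.10268 m.
v = −0.0391·215.9·0.95832·[1 + 0.0391·0.28569/0.10268] = -8.9713 m/s.
|v| = 8.9713 m/s = 8971.3 mm/s.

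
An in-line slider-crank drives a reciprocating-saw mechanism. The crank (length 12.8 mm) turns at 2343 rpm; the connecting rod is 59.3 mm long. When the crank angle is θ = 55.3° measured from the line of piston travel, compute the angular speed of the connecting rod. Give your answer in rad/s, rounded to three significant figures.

ω = 245.4 rad/s (converted from 2343 rpm).
The rod makes angle φ with the slider axis where L sinφ = r sinθ; differentiating, L cosφ·φ̇ = r ω cosθ.
L cosφ = √(L² − r² sin²θ) = 0.058359 m.
|ω_rod| = r ω |cosθ| / √(L² − r² sin²θ) = 0.0128·245.4·0.56928/0.058359 = 30.636 rad/s.

30.6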